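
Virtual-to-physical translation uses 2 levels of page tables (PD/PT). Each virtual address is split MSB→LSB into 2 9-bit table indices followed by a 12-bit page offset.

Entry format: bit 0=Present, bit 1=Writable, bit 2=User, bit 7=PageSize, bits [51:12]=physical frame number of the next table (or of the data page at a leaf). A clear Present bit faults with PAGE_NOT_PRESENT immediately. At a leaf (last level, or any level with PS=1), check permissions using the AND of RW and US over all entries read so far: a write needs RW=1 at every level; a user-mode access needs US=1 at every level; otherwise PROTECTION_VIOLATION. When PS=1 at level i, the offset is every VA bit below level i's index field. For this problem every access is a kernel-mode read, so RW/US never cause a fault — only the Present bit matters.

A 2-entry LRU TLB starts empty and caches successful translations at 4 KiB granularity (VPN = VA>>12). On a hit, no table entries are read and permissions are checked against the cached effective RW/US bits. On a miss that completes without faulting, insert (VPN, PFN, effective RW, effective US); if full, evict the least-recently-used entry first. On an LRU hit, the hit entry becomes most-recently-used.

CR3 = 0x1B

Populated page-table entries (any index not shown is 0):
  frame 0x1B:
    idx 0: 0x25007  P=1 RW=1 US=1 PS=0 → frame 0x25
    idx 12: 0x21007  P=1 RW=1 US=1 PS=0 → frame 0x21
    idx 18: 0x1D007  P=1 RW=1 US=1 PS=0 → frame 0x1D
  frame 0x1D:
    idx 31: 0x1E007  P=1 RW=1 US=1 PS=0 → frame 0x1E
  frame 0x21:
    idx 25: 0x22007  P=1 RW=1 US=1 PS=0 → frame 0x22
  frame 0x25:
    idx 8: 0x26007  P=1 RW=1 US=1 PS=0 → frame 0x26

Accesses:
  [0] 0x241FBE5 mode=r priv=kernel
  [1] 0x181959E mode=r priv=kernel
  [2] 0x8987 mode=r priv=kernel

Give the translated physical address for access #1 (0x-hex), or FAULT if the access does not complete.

Trace:
#0 VA=0x241FBE5 (r,kernel):
  lvl0: tbl 0x1B, slot 18 ⇒ 0x1D007 (P1/RW1/US1/PS0)
  lvl1: tbl 0x1D, slot 31 ⇒ 0x1E007 (P1/RW1/US1/PS0)
  → PA=0x1EBE5  (2 entries read)
#1 VA=0x181959E (r,kernel):
  lvl0: tbl 0x1B, slot 12 ⇒ 0x21007 (P1/RW1/US1/PS0)
  lvl1: tbl 0x21, slot 25 ⇒ 0x22007 (P1/RW1/US1/PS0)
  → PA=0x2259E  (2 entries read)
#2 VA=0x8987 (r,kernel):
  lvl0: tbl 0x1B, slot 0 ⇒ 0x25007 (P1/RW1/US1/PS0)
  lvl1: tbl 0x25, slot 8 ⇒ 0x26007 (P1/RW1/US1/PS0)
  → PA=0x26987  (2 entries read)

Access #1 PA: 0x2259E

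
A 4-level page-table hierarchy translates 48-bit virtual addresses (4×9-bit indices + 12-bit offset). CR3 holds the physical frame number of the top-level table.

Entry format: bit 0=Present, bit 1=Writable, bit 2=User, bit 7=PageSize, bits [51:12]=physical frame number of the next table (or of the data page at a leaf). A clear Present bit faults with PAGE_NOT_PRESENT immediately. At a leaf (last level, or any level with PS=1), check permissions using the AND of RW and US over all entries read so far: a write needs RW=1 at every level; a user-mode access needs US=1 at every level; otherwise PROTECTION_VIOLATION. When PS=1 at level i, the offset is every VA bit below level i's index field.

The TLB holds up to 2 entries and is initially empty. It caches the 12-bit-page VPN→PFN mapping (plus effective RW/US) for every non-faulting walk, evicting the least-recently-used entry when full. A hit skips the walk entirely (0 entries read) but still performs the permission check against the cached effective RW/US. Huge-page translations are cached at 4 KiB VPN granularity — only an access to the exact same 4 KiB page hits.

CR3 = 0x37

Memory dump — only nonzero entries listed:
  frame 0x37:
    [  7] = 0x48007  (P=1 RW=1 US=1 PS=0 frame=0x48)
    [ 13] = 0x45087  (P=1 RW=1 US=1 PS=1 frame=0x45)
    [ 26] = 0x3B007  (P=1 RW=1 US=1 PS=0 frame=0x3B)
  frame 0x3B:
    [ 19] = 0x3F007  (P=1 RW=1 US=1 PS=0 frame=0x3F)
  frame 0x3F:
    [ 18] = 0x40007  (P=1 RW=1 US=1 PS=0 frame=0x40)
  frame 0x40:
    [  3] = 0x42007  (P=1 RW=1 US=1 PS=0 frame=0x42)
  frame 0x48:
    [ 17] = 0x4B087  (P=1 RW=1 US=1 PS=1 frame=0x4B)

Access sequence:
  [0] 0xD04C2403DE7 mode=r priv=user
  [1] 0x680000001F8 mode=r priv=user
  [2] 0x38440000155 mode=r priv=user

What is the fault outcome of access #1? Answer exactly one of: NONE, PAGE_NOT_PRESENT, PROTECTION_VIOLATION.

Walk each access:
#0 VA=0xD04C2403DE7 (r,user):
  lvl0: tbl 0x37, slot 26 ⇒ 0x3B007 (P1/RW1/US1/PS0)
  lvl1: tbl 0x3B, slot 19 ⇒ 0x3F007 (P1/RW1/US1/PS0)
  lvl2: tbl 0x3F, slot 18 ⇒ 0x40007 (P1/RW1/US1/PS0)
  lvl3: tbl 0x40, slot 3 ⇒ 0x42007 (P1/RW1/US1/PS0)
  ✓ 0x42DE7  — 4 lookups
#1 VA=0x680000001F8 (r,user):
  lvl0: tbl 0x37, slot 13 ⇒ 0x45087 (P1/RW1/US1/PS1)
  ✓ 0x451F8 (huge @L0)  — 1 lookups
#2 VA=0x38440000155 (r,user):
  lvl0: tbl 0x37, slot 7 ⇒ 0x48007 (P1/RW1/US1/PS0)
  lvl1: tbl 0x48, slot 17 ⇒ 0x4B087 (P1/RW1/US1/PS1)
  ✓ 0x4B155 (huge @L1)  — 2 lookups

Access #1 fault: NONE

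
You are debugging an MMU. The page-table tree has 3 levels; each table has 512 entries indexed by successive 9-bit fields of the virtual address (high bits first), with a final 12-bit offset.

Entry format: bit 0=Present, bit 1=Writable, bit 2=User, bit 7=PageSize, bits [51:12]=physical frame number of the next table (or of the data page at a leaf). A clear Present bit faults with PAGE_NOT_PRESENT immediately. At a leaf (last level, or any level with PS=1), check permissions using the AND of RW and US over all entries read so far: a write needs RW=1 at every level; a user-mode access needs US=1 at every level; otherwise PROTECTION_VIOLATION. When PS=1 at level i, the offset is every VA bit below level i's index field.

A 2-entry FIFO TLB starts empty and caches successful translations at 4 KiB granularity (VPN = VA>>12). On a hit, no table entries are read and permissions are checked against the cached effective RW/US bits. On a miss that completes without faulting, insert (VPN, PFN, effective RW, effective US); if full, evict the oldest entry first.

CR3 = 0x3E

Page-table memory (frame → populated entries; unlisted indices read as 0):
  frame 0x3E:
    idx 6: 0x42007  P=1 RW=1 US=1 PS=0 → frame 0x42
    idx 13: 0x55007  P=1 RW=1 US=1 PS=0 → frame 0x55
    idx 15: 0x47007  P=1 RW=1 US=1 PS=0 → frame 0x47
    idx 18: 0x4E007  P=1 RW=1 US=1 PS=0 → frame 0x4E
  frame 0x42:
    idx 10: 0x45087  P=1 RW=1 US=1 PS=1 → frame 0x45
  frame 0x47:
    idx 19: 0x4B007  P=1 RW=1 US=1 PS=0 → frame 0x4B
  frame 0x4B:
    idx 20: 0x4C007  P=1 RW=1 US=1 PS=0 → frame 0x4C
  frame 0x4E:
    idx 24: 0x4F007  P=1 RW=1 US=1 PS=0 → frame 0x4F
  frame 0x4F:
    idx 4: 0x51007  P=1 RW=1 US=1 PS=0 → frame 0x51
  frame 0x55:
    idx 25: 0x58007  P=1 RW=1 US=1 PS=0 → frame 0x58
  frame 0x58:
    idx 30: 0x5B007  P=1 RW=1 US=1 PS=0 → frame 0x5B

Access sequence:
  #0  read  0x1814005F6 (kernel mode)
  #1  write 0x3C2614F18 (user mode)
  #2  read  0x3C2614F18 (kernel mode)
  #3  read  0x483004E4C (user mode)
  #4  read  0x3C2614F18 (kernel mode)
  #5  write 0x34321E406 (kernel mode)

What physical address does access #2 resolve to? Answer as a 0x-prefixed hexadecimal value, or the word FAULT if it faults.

Trace:
#0 VA=0x1814005F6 (r,kernel):
  [0] read 0x3E idx=6: raw=0x42007 flags P=1 W=1 U=1 S=0
  [1] read 0x42 idx=10: raw=0x45087 flags P=1 W=1 U=1 S=1
  → PA=0x455F6 (huge @L1)  (2 entries read)
#1 VA=0x3C2614F18 (w,user):
  [0] read 0x3E idx=15: raw=0x47007 flags P=1 W=1 U=1 S=0
  [1] read 0x47 idx=19: raw=0x4B007 flags P=1 W=1 U=1 S=0
  [2] read 0x4B idx=20: raw=0x4C007 flags P=1 W=1 U=1 S=0
  → PA=0x4CF18  (3 entries read)
#2 VA=0x3C2614F18 (r,kernel):
  TLB hit vpn=0x3C2614 → PA=0x4CF18
#3 VA=0x483004E4C (r,user):
  [0] read 0x3E idx=18: raw=0x4E007 flags P=1 W=1 U=1 S=0
  [1] read 0x4E idx=24: raw=0x4F007 flags P=1 W=1 U=1 S=0
  [2] read 0x4F idx=4: raw=0x51007 flags P=1 W=1 U=1 S=0
  → PA=0x51E4C  (3 entries read)
#4 VA=0x3C2614F18 (r,kernel):
  TLB hit vpn=0x3C2614 → PA=0x4CF18
#5 VA=0x34321E406 (w,kernel):
  [0] read 0x3E idx=13: raw=0x55007 flags P=1 W=1 U=1 S=0
  [1] read 0x55 idx=25: raw=0x58007 flags P=1 W=1 U=1 S=0
  [2] read 0x58 idx=30: raw=0x5B007 flags P=1 W=1 U=1 S=0
  → PA=0x5B406  (3 entries read)

Access #2 PA: 0x4CF18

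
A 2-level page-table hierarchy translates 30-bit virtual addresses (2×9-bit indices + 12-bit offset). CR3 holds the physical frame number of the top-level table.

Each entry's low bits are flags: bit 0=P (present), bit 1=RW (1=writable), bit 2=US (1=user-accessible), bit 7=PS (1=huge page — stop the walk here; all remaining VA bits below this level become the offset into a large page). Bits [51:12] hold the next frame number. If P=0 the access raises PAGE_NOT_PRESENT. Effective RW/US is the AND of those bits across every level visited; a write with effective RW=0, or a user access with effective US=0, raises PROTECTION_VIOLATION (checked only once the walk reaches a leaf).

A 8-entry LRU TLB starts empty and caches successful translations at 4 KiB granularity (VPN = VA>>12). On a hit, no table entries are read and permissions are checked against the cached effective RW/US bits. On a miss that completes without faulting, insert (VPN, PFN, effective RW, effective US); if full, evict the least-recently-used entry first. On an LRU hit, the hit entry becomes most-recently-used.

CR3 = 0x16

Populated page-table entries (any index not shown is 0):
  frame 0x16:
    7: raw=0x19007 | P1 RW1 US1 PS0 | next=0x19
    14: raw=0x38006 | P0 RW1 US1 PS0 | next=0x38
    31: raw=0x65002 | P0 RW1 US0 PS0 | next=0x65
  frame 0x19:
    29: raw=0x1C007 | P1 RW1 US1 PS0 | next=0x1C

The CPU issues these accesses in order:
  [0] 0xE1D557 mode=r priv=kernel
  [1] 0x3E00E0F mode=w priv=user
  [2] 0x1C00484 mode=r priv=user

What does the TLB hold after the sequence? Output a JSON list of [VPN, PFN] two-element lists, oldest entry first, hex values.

Trace:
#0 VA=0xE1D557 (r,kernel):
  lvl0: tbl 0x16, slot 7 ⇒ 0x19007 (P1/RW1/US1/PS0)
  lvl1: tbl 0x19, slot 29 ⇒ 0x1C007 (P1/RW1/US1/PS0)
  ✓ 0x1C557  — 2 lookups
#1 VA=0x3E00E0F (w,user):
  lvl0: tbl 0x16, slot 31 ⇒ 0x65002 (P0/RW1/US0/PS0)
  ✗ PAGE_NOT_PRESENT  [1 reads]
#2 VA=0x1C00484 (r,user):
  lvl0: tbl 0x16, slot 14 ⇒ 0x38006 (P0/RW1/US1/PS0)
  ✗ PAGE_NOT_PRESENT  [1 reads]

TLB: [["0xE1D", "0x1C"]]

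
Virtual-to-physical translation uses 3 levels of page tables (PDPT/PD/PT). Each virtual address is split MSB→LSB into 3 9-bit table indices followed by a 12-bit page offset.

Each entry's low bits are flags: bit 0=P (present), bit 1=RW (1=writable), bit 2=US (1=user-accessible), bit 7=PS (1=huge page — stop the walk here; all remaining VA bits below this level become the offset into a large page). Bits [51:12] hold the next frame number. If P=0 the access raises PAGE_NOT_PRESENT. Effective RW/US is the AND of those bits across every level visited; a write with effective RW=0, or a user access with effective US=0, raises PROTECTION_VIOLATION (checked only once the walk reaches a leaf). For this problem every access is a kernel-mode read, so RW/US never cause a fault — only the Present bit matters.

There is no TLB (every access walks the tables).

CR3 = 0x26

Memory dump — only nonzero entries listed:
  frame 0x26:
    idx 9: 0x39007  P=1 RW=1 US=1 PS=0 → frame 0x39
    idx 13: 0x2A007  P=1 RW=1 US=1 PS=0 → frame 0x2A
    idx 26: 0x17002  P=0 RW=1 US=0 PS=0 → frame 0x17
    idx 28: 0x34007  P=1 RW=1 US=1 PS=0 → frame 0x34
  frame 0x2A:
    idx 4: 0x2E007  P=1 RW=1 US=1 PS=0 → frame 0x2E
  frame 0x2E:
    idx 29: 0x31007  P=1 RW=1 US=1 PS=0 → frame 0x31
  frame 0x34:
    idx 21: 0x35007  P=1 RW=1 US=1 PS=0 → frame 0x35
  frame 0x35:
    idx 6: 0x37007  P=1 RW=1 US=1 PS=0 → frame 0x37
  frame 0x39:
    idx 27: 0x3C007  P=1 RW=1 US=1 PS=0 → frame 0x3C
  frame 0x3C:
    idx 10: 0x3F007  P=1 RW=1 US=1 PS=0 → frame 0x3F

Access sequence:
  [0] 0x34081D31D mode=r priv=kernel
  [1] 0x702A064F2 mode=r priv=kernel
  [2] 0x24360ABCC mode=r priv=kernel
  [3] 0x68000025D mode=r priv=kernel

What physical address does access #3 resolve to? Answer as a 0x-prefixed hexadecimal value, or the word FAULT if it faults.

Per-access translation:
#0 VA=0x34081D31D (r,kernel):
  lvl0: tbl 0x26, slot 13 ⇒ 0x2A007 (P1/RW1/US1/PS0)
  lvl1: tbl 0x2A, slot 4 ⇒ 0x2E007 (P1/RW1/US1/PS0)
  lvl2: tbl 0x2E, slot 29 ⇒ 0x31007 (P1/RW1/US1/PS0)
  → PA=0x3131D  (3 entries read)
#1 VA=0x702A064F2 (r,kernel):
  lvl0: tbl 0x26, slot 28 ⇒ 0x34007 (P1/RW1/US1/PS0)
  lvl1: tbl 0x34, slot 21 ⇒ 0x35007 (P1/RW1/US1/PS0)
  lvl2: tbl 0x35, slot 6 ⇒ 0x37007 (P1/RW1/US1/PS0)
  → PA=0x374F2  (3 entries read)
#2 VA=0x24360ABCC (r,kernel):
  lvl0: tbl 0x26, slot 9 ⇒ 0x39007 (P1/RW1/US1/PS0)
  lvl1: tbl 0x39, slot 27 ⇒ 0x3C007 (P1/RW1/US1/PS0)
  lvl2: tbl 0x3C, slot 10 ⇒ 0x3F007 (P1/RW1/US1/PS0)
  → PA=0x3FBCC  (3 entries read)
#3 VA=0x68000025D (r,kernel):
  lvl0: tbl 0x26, slot 26 ⇒ 0x17002 (P0/RW1/US0/PS0)
  ✗ PAGE_NOT_PRESENT  [1 reads]

Access #3 PA: FAULT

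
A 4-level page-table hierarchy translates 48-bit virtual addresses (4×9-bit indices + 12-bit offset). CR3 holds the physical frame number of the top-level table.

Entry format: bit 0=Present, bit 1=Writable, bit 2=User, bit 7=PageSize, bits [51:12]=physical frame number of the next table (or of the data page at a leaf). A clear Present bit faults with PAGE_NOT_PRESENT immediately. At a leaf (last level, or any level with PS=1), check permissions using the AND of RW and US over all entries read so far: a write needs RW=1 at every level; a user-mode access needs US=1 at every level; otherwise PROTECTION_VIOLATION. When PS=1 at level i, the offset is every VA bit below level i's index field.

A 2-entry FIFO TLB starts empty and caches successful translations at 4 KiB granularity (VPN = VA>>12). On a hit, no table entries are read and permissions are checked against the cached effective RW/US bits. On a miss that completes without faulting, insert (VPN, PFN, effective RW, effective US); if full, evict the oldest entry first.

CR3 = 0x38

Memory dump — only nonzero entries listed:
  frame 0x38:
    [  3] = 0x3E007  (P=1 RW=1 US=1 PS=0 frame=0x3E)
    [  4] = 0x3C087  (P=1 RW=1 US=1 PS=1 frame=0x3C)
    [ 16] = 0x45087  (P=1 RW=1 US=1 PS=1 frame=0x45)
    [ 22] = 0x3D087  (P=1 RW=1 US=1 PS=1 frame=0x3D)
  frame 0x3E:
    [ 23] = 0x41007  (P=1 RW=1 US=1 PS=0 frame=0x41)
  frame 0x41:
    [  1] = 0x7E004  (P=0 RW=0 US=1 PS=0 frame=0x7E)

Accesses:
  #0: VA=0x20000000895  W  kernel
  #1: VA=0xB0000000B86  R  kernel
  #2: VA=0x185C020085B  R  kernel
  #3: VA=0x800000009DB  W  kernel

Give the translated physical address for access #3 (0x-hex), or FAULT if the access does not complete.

Per-access translation:
#0 VA=0x20000000895 (w,kernel):
  [0] read 0x38 idx=4: raw=0x3C087 flags P=1 W=1 U=1 S=1
  ⇒ phys 0x3C895 (huge @L0)  [1 reads]
#1 VA=0xB0000000B86 (r,kernel):
  [0] read 0x38 idx=22: raw=0x3D087 flags P=1 W=1 U=1 S=1
  ⇒ phys 0x3DB86 (huge @L0)  [1 reads]
#2 VA=0x185C020085B (r,kernel):
  [0] read 0x38 idx=3: raw=0x3E007 flags P=1 W=1 U=1 S=0
  [1] read 0x3E idx=23: raw=0x41007 flags P=1 W=1 U=1 S=0
  [2] read 0x41 idx=1: raw=0x7E004 flags P=0 W=0 U=1 S=0
  ✗ PAGE_NOT_PRESENT  [3 reads]
#3 VA=0x800000009DB (w,kernel):
  [0] read 0x38 idx=16: raw=0x45087 flags P=1 W=1 U=1 S=1
  ⇒ phys 0x459DB (huge @L0)  [1 reads]

Access #3 PA: 0x459DB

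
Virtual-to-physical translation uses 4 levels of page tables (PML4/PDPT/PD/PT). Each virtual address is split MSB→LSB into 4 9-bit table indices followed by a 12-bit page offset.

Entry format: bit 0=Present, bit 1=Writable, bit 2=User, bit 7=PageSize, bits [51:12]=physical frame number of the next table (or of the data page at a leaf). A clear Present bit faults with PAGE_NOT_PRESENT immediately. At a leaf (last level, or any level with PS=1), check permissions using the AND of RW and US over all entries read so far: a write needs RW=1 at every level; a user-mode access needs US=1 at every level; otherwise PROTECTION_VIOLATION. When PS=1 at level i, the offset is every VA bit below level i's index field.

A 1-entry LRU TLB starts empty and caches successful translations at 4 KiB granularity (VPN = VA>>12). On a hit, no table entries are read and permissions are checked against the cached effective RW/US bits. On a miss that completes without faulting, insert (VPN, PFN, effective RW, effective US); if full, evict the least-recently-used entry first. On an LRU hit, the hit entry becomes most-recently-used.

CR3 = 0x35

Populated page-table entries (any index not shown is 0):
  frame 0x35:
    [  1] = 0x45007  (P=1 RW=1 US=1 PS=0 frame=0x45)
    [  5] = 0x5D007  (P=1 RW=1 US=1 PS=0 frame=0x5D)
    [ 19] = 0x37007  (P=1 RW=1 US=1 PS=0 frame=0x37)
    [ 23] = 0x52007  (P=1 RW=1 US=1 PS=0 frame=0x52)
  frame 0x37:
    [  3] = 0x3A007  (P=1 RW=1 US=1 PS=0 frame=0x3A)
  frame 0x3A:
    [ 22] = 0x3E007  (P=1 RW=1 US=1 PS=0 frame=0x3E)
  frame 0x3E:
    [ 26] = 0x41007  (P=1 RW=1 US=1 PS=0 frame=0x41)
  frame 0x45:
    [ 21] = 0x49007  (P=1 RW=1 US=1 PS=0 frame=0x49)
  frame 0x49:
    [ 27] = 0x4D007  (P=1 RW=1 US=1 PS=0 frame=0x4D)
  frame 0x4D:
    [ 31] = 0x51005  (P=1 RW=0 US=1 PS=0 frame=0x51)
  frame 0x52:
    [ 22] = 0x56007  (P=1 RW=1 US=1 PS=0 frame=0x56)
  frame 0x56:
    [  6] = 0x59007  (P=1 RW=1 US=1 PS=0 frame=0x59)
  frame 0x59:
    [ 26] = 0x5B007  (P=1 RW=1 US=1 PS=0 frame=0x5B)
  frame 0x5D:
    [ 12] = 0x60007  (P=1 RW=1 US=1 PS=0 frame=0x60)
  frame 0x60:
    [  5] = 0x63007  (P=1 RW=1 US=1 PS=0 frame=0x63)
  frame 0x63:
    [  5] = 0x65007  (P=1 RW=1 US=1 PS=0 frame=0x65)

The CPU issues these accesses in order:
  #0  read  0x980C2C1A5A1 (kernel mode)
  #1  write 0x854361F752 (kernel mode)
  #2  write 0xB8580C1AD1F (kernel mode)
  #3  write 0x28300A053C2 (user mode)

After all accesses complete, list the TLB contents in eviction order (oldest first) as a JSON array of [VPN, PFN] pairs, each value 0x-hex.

Trace:
#0 VA=0x980C2C1A5A1 (r,kernel):
  [0] read 0x35 idx=19: raw=0x37007 flags P=1 W=1 U=1 S=0
  [1] read 0x37 idx=3: raw=0x3A007 flags P=1 W=1 U=1 S=0
  [2] read 0x3A idx=22: raw=0x3E007 flags P=1 W=1 U=1 S=0
  [3] read 0x3E idx=26: raw=0x41007 flags P=1 W=1 U=1 S=0
  → PA=0x415A1  (4 entries read)
#1 VA=0x854361F752 (w,kernel):
  [0] read 0x35 idx=1: raw=0x45007 flags P=1 W=1 U=1 S=0
  [1] read 0x45 idx=21: raw=0x49007 flags P=1 W=1 U=1 S=0
  [2] read 0x49 idx=27: raw=0x4D007 flags P=1 W=1 U=1 S=0
  [3] read 0x4D idx=31: raw=0x51005 flags P=1 W=0 U=1 S=0
  ⇒ fault: PROTECTION_VIOLATION  — 4 lookups
#2 VA=0xB8580C1AD1F (w,kernel):
  [0] read 0x35 idx=23: raw=0x52007 flags P=1 W=1 U=1 S=0
  [1] read 0x52 idx=22: raw=0x56007 flags P=1 W=1 U=1 S=0
  [2] read 0x56 idx=6: raw=0x59007 flags P=1 W=1 U=1 S=0
  [3] read 0x59 idx=26: raw=0x5B007 flags P=1 W=1 U=1 S=0
  → PA=0x5BD1F  (4 entries read)
#3 VA=0x28300A053C2 (w,user):
  [0] read 0x35 idx=5: raw=0x5D007 flags P=1 W=1 U=1 S=0
  [1] read 0x5D idx=12: raw=0x60007 flags P=1 W=1 U=1 S=0
  [2] read 0x60 idx=5: raw=0x63007 flags P=1 W=1 U=1 S=0
  [3] read 0x63 idx=5: raw=0x65007 flags P=1 W=1 U=1 S=0
  → PA=0x653C2  (4 entries read)

TLB: [["0x28300A05", "0x65"]]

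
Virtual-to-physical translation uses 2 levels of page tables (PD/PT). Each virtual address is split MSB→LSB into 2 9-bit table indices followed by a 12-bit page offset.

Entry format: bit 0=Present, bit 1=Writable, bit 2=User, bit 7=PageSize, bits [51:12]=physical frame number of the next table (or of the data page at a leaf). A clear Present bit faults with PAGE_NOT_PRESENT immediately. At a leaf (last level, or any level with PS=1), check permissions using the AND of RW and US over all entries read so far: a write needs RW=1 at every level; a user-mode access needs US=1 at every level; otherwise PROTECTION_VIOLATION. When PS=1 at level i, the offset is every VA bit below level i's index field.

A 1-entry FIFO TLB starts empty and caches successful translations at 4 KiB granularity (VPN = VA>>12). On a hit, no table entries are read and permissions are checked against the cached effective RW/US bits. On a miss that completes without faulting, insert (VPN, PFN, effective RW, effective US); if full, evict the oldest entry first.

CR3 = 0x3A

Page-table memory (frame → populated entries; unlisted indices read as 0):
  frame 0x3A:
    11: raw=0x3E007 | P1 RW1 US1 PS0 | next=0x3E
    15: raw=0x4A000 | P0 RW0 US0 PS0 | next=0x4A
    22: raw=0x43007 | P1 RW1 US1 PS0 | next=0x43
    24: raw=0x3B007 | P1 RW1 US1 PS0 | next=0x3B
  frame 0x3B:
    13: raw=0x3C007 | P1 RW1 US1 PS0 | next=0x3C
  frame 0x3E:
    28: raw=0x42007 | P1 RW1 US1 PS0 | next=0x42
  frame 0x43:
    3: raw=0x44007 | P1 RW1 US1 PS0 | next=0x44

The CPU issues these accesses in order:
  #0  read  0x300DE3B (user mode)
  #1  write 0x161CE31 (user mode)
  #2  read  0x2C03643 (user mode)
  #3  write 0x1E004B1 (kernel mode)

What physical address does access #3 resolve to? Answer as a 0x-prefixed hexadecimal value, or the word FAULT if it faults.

Per-access translation:
#0 VA=0x300DE3B (r,user):
  L0: frame=0x3A idx=24 entry=0x3B007 [P=1 RW=1 US=1 PS=0]
  L1: frame=0x3B idx=13 entry=0x3C007 [P=1 RW=1 US=1 PS=0]
  → PA=0x3CE3B  (2 entries read)
#1 VA=0x161CE31 (w,user):
  L0: frame=0x3A idx=11 entry=0x3E007 [P=1 RW=1 US=1 PS=0]
  L1: frame=0x3E idx=28 entry=0x42007 [P=1 RW=1 US=1 PS=0]
  → PA=0x42E31  (2 entries read)
#2 VA=0x2C03643 (r,user):
  L0: frame=0x3A idx=22 entry=0x43007 [P=1 RW=1 US=1 PS=0]
  L1: frame=0x43 idx=3 entry=0x44007 [P=1 RW=1 US=1 PS=0]
  → PA=0x44643  (2 entries read)
#3 VA=0x1E004B1 (w,kernel):
  L0: frame=0x3A idx=15 entry=0x4A000 [P=0 RW=0 US=0 PS=0]
  ✗ PAGE_NOT_PRESENT  [1 reads]

Access #3 PA: FAULT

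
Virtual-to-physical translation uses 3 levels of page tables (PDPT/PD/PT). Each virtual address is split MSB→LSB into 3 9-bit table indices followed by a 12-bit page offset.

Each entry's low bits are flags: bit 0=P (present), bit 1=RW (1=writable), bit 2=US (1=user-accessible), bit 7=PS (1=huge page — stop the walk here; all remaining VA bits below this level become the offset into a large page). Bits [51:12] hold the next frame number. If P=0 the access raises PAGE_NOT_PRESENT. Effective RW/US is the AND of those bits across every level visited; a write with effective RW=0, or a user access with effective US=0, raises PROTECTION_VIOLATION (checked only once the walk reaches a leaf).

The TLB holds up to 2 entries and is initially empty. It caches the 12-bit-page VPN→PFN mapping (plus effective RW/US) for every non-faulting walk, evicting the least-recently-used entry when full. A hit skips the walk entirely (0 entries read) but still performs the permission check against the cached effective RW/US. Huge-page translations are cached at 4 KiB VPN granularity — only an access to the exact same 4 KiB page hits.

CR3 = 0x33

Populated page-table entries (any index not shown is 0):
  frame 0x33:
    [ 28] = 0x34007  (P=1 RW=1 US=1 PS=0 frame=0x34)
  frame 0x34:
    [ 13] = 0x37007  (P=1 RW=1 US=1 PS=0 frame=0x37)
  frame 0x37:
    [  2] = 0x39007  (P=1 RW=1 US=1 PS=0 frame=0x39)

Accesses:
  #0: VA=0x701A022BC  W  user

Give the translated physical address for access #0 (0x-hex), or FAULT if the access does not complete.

Walk each access:
#0 VA=0x701A022BC (w,user):
  L0 @0x33[28] → 0x34007  P=1,RW=1,US=1,PS=0
  L1 @0x34[13] → 0x37007  P=1,RW=1,US=1,PS=0
  L2 @0x37[2] → 0x39007  P=1,RW=1,US=1,PS=0
  ⇒ phys 0x392BC  [3 reads]

Access #0 PA: 0x392BC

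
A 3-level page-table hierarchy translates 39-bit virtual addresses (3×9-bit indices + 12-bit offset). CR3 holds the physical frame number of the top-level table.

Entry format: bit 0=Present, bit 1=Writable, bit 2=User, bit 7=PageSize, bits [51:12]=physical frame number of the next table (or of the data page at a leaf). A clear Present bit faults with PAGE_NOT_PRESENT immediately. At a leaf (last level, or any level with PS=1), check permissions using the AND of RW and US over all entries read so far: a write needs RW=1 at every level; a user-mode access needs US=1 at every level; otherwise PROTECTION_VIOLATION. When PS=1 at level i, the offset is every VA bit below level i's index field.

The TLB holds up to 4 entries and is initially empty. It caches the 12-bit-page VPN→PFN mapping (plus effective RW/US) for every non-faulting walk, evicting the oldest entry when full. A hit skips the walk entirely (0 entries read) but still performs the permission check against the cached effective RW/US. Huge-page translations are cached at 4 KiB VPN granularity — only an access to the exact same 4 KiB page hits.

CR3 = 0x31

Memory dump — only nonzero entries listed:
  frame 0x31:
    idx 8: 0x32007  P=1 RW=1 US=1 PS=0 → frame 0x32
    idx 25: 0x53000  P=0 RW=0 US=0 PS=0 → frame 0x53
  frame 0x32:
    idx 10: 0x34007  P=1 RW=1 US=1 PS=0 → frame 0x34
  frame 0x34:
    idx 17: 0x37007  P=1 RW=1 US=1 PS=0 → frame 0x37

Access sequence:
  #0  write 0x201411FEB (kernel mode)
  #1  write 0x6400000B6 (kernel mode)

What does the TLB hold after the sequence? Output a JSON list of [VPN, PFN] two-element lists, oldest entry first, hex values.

Per-access translation:
#0 VA=0x201411FEB (w,kernel):
  lvl0: tbl 0x31, slot 8 ⇒ 0x32007 (P1/RW1/US1/PS0)
  lvl1: tbl 0x32, slot 10 ⇒ 0x34007 (P1/RW1/US1/PS0)
  lvl2: tbl 0x34, slot 17 ⇒ 0x37007 (P1/RW1/US1/PS0)
  ⇒ phys 0x37FEB  [3 reads]
#1 VA=0x6400000B6 (w,kernel):
  lvl0: tbl 0x31, slot 25 ⇒ 0x53000 (P0/RW0/US0/PS0)
  ⇒ fault: PAGE_NOT_PRESENT  — 1 lookups

TLB: [["0x201411", "0x37"]]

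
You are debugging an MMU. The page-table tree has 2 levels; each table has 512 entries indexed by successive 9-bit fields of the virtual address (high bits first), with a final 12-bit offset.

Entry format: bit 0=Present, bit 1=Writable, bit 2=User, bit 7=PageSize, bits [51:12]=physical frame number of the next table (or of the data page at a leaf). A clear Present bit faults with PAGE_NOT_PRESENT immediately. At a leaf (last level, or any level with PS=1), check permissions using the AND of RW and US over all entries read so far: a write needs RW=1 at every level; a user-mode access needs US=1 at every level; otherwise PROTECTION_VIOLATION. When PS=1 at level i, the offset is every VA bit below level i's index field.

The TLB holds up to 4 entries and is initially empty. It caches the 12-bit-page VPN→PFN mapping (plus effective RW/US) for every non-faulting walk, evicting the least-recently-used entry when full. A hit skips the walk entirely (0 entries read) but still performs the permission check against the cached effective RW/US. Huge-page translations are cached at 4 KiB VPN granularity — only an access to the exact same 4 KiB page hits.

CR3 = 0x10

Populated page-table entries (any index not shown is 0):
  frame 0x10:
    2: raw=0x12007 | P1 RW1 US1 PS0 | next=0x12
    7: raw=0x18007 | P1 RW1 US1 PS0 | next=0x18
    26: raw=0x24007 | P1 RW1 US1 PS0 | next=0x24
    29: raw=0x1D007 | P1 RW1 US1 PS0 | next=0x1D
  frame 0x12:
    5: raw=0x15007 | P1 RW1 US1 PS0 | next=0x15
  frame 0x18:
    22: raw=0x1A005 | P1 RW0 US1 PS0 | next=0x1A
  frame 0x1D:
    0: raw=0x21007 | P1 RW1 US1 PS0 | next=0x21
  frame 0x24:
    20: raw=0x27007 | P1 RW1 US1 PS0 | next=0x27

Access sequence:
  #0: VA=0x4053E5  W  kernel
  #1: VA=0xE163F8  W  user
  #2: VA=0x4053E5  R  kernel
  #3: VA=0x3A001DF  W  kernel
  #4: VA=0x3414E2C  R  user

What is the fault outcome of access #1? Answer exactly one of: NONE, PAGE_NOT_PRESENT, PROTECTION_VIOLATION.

Walk each access:
#0 VA=0x4053E5 (w,kernel):
  lvl0: tbl 0x10, slot 2 ⇒ 0x12007 (P1/RW1/US1/PS0)
  lvl1: tbl 0x12, slot 5 ⇒ 0x15007 (P1/RW1/US1/PS0)
  → PA=0x153E5  (2 entries read)
#1 VA=0xE163F8 (w,user):
  lvl0: tbl 0x10, slot 7 ⇒ 0x18007 (P1/RW1/US1/PS0)
  lvl1: tbl 0x18, slot 22 ⇒ 0x1A005 (P1/RW0/US1/PS0)
  ✗ PROTECTION_VIOLATION  [2 reads]
#2 VA=0x4053E5 (r,kernel):
  TLB hit vpn=0x405 → PA=0x153E5
#3 VA=0x3A001DF (w,kernel):
  lvl0: tbl 0x10, slot 29 ⇒ 0x1D007 (P1/RW1/US1/PS0)
  lvl1: tbl 0x1D, slot 0 ⇒ 0x21007 (P1/RW1/US1/PS0)
  → PA=0x211DF  (2 entries read)
#4 VA=0x3414E2C (r,user):
  lvl0: tbl 0x10, slot 26 ⇒ 0x24007 (P1/RW1/US1/PS0)
  lvl1: tbl 0x24, slot 20 ⇒ 0x27007 (P1/RW1/US1/PS0)
  → PA=0x27E2C  (2 entries read)

Access #1 fault: PROTECTION_VIOLATION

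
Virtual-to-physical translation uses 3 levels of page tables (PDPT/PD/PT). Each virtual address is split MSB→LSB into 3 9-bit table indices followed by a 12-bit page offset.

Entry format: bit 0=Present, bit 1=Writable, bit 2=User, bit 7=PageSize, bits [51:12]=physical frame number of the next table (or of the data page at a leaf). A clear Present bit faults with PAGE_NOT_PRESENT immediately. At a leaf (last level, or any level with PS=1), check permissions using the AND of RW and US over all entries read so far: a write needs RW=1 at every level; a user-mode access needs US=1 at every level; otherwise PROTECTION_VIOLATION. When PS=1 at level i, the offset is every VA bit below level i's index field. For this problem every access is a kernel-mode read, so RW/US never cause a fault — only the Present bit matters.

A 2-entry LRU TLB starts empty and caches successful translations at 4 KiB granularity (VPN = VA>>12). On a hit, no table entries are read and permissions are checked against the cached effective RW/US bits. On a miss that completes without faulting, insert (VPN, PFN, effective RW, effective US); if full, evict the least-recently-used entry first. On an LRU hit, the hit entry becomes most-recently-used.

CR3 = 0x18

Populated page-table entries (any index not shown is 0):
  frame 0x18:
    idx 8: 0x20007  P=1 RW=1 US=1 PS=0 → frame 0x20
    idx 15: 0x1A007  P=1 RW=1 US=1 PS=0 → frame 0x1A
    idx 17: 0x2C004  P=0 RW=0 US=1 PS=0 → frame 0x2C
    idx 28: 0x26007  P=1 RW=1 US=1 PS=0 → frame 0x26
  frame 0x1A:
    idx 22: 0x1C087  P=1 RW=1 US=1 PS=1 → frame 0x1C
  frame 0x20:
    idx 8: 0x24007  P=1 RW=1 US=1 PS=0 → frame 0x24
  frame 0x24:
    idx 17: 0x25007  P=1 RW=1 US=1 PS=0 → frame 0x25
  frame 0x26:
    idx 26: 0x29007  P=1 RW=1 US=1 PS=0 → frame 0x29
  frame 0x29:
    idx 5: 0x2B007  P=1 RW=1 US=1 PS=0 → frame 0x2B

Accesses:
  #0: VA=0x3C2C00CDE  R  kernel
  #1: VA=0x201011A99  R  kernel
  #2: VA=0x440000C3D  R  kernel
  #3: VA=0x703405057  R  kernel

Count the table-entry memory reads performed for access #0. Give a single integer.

Walk each access:
#0 VA=0x3C2C00CDE (r,kernel):
  L0 @0x18[15] → 0x1A007  P=1,RW=1,US=1,PS=0
  L1 @0x1A[22] → 0x1C087  P=1,RW=1,US=1,PS=1
  ⇒ phys 0x1CCDE (huge @L1)  [2 reads]
#1 VA=0x201011A99 (r,kernel):
  L0 @0x18[8] → 0x20007  P=1,RW=1,US=1,PS=0
  L1 @0x20[8] → 0x24007  P=1,RW=1,US=1,PS=0
  L2 @0x24[17] → 0x25007  P=1,RW=1,US=1,PS=0
  ⇒ phys 0x25A99  [3 reads]
#2 VA=0x440000C3D (r,kernel):
  L0 @0x18[17] → 0x2C004  P=0,RW=0,US=1,PS=0
  ⇒ fault: PAGE_NOT_PRESENT  — 1 lookups
#3 VA=0x703405057 (r,kernel):
  L0 @0x18[28] → 0x26007  P=1,RW=1,US=1,PS=0
  L1 @0x26[26] → 0x29007  P=1,RW=1,US=1,PS=0
  L2 @0x29[5] → 0x2B007  P=1,RW=1,US=1,PS=0
  ⇒ phys 0x2B057  [3 reads]

Entries read for #0: 2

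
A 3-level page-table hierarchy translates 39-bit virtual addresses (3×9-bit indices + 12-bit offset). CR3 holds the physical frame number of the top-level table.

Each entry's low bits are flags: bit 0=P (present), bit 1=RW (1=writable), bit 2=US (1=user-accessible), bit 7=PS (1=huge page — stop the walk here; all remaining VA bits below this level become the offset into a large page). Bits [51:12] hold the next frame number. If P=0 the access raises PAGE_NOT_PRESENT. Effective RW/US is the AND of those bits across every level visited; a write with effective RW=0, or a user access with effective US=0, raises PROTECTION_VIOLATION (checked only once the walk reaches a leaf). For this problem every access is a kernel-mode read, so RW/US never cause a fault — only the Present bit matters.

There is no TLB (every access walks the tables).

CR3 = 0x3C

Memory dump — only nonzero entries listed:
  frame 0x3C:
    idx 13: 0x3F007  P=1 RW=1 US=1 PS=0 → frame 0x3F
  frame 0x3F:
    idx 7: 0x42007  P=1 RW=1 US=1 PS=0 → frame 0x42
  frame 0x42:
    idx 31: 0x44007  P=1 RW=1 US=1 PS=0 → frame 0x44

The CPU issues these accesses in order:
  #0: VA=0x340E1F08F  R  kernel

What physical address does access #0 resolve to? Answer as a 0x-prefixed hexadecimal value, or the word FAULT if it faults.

Walk each access:
#0 VA=0x340E1F08F (r,kernel):
  L0: frame=0x3C idx=13 entry=0x3F007 [P=1 RW=1 US=1 PS=0]
  L1: frame=0x3F idx=7 entry=0x42007 [P=1 RW=1 US=1 PS=0]
  L2: frame=0x42 idx=31 entry=0x44007 [P=1 RW=1 US=1 PS=0]
  → PA=0x4408F  (3 entries read)

Access #0 PA: 0x4408F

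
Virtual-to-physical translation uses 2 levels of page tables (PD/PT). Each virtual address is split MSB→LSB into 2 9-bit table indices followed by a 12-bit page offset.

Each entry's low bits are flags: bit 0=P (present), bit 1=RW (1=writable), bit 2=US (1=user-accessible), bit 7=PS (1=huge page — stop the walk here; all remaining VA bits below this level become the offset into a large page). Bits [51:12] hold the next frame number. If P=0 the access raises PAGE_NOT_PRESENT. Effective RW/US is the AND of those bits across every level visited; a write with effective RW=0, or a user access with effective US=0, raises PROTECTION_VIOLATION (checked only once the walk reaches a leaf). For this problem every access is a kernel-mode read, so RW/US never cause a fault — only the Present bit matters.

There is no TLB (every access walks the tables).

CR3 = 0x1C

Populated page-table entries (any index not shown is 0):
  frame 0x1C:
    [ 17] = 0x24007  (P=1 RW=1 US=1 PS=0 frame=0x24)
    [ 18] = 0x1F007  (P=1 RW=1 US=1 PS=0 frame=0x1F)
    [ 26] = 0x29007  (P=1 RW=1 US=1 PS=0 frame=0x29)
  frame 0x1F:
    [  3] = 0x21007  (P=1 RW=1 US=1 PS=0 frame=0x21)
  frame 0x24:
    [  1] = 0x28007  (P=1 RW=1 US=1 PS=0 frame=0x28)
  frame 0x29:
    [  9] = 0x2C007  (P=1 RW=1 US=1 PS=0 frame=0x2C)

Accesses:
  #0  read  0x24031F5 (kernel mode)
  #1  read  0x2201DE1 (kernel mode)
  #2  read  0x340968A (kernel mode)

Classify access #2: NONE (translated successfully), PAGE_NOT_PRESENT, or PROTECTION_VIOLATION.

Trace:
#0 VA=0x24031F5 (r,kernel):
  L0 @0x1C[18] → 0x1F007  P=1,RW=1,US=1,PS=0
  L1 @0x1F[3] → 0x21007  P=1,RW=1,US=1,PS=0
  → PA=0x211F5  (2 entries read)
#1 VA=0x2201DE1 (r,kernel):
  L0 @0x1C[17] → 0x24007  P=1,RW=1,US=1,PS=0
  L1 @0x24[1] → 0x28007  P=1,RW=1,US=1,PS=0
  → PA=0x28DE1  (2 entries read)
#2 VA=0x340968A (r,kernel):
  L0 @0x1C[26] → 0x29007  P=1,RW=1,US=1,PS=0
  L1 @0x29[9] → 0x2C007  P=1,RW=1,US=1,PS=0
  → PA=0x2C68A  (2 entries read)

Access #2 fault: NONE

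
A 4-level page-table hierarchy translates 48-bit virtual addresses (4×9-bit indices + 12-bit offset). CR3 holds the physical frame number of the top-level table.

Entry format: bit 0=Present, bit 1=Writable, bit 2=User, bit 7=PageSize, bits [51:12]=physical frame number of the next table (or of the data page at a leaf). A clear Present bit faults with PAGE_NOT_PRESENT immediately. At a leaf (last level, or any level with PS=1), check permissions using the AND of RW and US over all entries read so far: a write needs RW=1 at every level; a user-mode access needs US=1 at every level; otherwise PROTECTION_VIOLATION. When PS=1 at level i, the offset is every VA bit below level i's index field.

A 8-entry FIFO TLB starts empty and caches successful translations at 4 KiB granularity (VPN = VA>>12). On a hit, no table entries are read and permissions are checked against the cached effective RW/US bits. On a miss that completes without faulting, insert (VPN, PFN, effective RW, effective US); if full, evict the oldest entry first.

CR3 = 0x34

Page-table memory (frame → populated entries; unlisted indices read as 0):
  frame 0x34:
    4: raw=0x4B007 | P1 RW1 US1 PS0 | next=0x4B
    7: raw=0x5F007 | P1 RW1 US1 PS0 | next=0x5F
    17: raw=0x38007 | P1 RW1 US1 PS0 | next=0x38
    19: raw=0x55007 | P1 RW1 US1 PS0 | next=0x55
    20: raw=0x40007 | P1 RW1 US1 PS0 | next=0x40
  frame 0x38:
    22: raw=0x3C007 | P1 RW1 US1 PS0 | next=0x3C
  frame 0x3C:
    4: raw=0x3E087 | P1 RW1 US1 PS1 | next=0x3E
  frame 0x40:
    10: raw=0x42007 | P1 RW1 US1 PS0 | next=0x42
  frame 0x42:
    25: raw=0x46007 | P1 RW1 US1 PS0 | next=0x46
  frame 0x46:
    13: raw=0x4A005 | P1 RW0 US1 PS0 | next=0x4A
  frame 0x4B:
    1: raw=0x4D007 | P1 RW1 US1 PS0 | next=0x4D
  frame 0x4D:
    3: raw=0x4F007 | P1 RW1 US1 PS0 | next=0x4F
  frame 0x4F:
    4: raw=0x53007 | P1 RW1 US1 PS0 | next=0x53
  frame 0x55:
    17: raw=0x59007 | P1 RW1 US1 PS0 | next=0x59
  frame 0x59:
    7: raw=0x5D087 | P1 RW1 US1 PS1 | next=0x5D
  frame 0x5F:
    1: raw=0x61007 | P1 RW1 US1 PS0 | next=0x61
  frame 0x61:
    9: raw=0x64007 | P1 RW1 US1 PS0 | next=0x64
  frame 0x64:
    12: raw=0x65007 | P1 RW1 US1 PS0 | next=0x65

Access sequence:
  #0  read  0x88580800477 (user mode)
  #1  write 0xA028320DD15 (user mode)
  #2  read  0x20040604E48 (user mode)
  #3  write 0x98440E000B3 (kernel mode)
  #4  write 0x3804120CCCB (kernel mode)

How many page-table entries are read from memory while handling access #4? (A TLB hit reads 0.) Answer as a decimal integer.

Per-access translation:
#0 VA=0x88580800477 (r,user):
  L0 @0x34[17] → 0x38007  P=1,RW=1,US=1,PS=0
  L1 @0x38[22] → 0x3C007  P=1,RW=1,US=1,PS=0
  L2 @0x3C[4] → 0x3E087  P=1,RW=1,US=1,PS=1
  → PA=0x3E477 (huge @L2)  (3 entries read)
#1 VA=0xA028320DD15 (w,user):
  L0 @0x34[20] → 0x40007  P=1,RW=1,US=1,PS=0
  L1 @0x40[10] → 0x42007  P=1,RW=1,US=1,PS=0
  L2 @0x42[25] → 0x46007  P=1,RW=1,US=1,PS=0
  L3 @0x46[13] → 0x4A005  P=1,RW=0,US=1,PS=0
  → PROTECTION_VIOLATION  (4 entries read)
#2 VA=0x20040604E48 (r,user):
  L0 @0x34[4] → 0x4B007  P=1,RW=1,US=1,PS=0
  L1 @0x4B[1] → 0x4D007  P=1,RW=1,US=1,PS=0
  L2 @0x4D[3] → 0x4F007  P=1,RW=1,US=1,PS=0
  L3 @0x4F[4] → 0x53007  P=1,RW=1,US=1,PS=0
  → PA=0x53E48  (4 entries read)
#3 VA=0x98440E000B3 (w,kernel):
  L0 @0x34[19] → 0x55007  P=1,RW=1,US=1,PS=0
  L1 @0x55[17] → 0x59007  P=1,RW=1,US=1,PS=0
  L2 @0x59[7] → 0x5D087  P=1,RW=1,US=1,PS=1
  → PA=0x5D0B3 (huge @L2)  (3 entries read)
#4 VA=0x3804120CCCB (w,kernel):
  L0 @0x34[7] → 0x5F007  P=1,RW=1,US=1,PS=0
  L1 @0x5F[1] → 0x61007  P=1,RW=1,US=1,PS=0
  L2 @0x61[9] → 0x64007  P=1,RW=1,US=1,PS=0
  L3 @0x64[12] → 0x65007  P=1,RW=1,US=1,PS=0
  → PA=0x65CCB  (4 entries read)

Entries read for #4: 4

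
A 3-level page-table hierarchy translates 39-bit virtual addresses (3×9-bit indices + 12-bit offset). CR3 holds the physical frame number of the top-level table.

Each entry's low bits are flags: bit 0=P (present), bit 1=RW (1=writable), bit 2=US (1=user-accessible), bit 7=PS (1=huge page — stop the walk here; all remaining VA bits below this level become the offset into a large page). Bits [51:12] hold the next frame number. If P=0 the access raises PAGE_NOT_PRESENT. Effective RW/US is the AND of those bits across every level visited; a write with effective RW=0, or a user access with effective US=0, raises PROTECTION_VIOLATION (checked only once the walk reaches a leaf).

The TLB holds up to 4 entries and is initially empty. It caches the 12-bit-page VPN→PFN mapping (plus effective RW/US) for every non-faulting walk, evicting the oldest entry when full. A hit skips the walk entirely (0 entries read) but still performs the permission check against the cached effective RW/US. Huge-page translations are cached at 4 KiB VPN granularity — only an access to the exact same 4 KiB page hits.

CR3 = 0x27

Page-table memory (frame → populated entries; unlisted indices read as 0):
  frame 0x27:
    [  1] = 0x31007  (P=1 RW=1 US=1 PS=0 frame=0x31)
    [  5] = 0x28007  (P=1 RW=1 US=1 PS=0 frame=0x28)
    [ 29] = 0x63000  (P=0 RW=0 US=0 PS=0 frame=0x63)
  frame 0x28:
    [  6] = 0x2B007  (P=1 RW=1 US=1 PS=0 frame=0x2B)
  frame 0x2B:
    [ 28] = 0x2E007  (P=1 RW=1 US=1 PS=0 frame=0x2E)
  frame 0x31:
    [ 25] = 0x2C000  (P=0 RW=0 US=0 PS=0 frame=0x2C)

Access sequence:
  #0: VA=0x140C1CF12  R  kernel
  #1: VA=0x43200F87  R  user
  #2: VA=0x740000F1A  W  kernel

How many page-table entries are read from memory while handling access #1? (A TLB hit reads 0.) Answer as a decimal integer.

Trace:
#0 VA=0x140C1CF12 (r,kernel):
  [0] read 0x27 idx=5: raw=0x28007 flags P=1 W=1 U=1 S=0
  [1] read 0x28 idx=6: raw=0x2B007 flags P=1 W=1 U=1 S=0
  [2] read 0x2B idx=28: raw=0x2E007 flags P=1 W=1 U=1 S=0
  → PA=0x2EF12  (3 entries read)
#1 VA=0x43200F87 (r,user):
  [0] read 0x27 idx=1: raw=0x31007 flags P=1 W=1 U=1 S=0
  [1] read 0x31 idx=25: raw=0x2C000 flags P=0 W=0 U=0 S=0
  ✗ PAGE_NOT_PRESENT  [2 reads]
#2 VA=0x740000F1A (w,kernel):
  [0] read 0x27 idx=29: raw=0x63000 flags P=0 W=0 U=0 S=0
  ✗ PAGE_NOT_PRESENT  [1 reads]

Entries read for #1: 2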